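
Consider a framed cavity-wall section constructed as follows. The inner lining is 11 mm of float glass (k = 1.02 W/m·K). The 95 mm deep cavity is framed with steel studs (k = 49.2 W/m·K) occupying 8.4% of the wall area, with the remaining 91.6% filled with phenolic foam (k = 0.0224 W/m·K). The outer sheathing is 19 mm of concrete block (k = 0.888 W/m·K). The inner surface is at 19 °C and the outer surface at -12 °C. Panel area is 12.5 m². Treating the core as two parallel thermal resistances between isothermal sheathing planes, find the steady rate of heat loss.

Sheathing layers in series; stud and cavity paths in parallel between them.
R_inner = 0.011/(1.02×12.5) = 8.627×10^-4 K/W
R_stud  = 0.095/(49.2×0.084×12.5) = 0.001839 K/W
R_cav   = 0.095/(0.0224×0.916×12.5) = 0.3704 K/W
1/R_core = 1/R_stud + 1/R_cav → R_core = 0.00183 K/W
R_outer = 0.019/(0.888×12.5) = 0.001712 K/W
R_total = 0.004404 K/W
Q = ΔT/R_total = 31/0.004404

Q ≈ 7040 W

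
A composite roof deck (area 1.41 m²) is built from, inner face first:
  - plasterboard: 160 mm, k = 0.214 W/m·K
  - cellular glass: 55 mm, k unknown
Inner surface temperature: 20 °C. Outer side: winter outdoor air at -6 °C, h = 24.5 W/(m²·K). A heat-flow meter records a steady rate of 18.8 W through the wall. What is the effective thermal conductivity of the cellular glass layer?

k ≈ 0.0474 W/(m·K)

Treating each layer as a thermal resistance in series:
R_plasterboard = L/(kA) = 0.16/(0.214×1.41) = 0.5303 K/W
R_outer film = 1/(h_o·A) = 1/(24.5×1.41) = 0.02895 K/W
Sum of known resistances R_other = 0.5592 K/W
Total R = ΔT/Q = 26/18.8 = 1.383 K/W
R_cellular glass = R_total − R_other = 0.8238 K/W
k = L/(R·A) = 0.055/(0.8238×1.41)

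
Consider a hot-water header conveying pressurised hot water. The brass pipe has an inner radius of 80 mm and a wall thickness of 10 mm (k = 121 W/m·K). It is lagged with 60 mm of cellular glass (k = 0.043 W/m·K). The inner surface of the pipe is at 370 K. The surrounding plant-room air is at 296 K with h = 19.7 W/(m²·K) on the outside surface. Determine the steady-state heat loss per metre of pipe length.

Treating each annulus and film as a series resistance:
R_brass pipe wall = ln(90/80)/(2π×121×1) = 1.549×10^-4 K/W
R_cellular glass = ln(150/90)/(2π×0.043×1) = 1.891 K/W
R_outer film = 1/(h_o·2πr_oL) = 1/(19.7×2π×0.15×1) = 0.05386 K/W
R_total = 1.945 K/W
Q = ΔT/R_total = 74/1.945

q′ ≈ 38.1 W/m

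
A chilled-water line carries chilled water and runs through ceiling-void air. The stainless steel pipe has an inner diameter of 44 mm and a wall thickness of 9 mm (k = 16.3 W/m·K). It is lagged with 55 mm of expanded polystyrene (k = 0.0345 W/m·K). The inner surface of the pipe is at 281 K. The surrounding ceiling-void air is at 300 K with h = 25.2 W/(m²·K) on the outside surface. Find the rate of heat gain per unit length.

q′ ≈ 3.97 W/m

For a radial system each layer contributes R = ln(r_out/r_in)/(2πkL); films add R = 1/(hA).
R_stainless steel pipe wall = ln(31/22)/(2π×16.3×1) = 0.003349 K/W
R_expanded polystyrene = ln(86/31)/(2π×0.0345×1) = 4.707 K/W
R_outer film = 1/(h_o·2πr_oL) = 1/(25.2×2π×0.086×1) = 0.07344 K/W
R_total = 4.784 K/W
Q = ΔT/R_total = 19/4.784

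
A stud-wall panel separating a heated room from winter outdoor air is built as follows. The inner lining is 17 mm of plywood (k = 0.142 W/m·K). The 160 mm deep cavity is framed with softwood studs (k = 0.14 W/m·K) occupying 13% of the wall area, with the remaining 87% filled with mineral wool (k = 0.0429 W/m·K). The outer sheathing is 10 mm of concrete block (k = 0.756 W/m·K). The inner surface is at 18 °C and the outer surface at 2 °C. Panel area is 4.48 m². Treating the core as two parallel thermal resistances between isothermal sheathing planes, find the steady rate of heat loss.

Sheathing layers in series; stud and cavity paths in parallel between them.
R_inner = 0.017/(0.142×4.48) = 0.02672 K/W
R_stud  = 0.16/(0.14×0.13×4.48) = 1.962 K/W
R_cav   = 0.16/(0.0429×0.87×4.48) = 0.9569 K/W
1/R_core = 1/R_stud + 1/R_cav → R_core = 0.6432 K/W
R_outer = 0.01/(0.756×4.48) = 0.002953 K/W
R_total = 0.6729 K/W
Q = ΔT/R_total = 16/0.6729

Q ≈ 23.8 W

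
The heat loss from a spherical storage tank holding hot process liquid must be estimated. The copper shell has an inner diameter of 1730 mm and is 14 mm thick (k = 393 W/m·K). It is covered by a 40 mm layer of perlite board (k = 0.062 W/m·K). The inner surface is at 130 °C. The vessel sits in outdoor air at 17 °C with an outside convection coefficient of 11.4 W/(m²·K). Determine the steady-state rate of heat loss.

Radial (spherical) resistances in series:
R_copper shell = (1/0.865 − 1/0.879)/(4π×393) = 3.728×10^-6 K/W
R_perlite board = (1/0.879 − 1/0.919)/(4π×0.062) = 0.06356 K/W
R_outer film = 1/(h·4πr_o²) = 1/(11.4×4π×0.919²) = 0.008265 K/W
R_total = 0.07182 K/W
Q = ΔT/R_total = 113/0.07182

Q ≈ 1570 W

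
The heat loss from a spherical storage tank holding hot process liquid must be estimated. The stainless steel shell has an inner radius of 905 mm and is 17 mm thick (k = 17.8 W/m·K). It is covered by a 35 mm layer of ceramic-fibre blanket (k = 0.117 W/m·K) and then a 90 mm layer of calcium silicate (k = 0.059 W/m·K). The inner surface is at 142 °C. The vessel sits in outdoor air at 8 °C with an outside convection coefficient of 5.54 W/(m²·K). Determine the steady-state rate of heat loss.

For a spherical shell R = (1/r₁ − 1/r₂)/(4πk); film R = 1/(h·4πr²). In series:
R_stainless steel shell = (1/0.905 − 1/0.922)/(4π×17.8) = 9.108×10^-5 K/W
R_ceramic-fibre blanket = (1/0.922 − 1/0.957)/(4π×0.117) = 0.02698 K/W
R_calcium silicate = (1/0.957 − 1/1.047)/(4π×0.059) = 0.1211 K/W
R_outer film = 1/(h·4πr_o²) = 1/(5.54×4π×1.047²) = 0.0131 K/W
R_total = 0.1613 K/W
Q = ΔT/R_total = 134/0.1613

Q ≈ 831 W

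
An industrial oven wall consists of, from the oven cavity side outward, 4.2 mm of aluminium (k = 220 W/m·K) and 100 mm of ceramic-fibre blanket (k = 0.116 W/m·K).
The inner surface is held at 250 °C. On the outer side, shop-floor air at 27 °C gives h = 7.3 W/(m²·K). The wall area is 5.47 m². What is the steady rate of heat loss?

Thermal resistances in series:
R_aluminium = L/(kA) = 0.0042/(220×5.47) = 3.49×10^-6 K/W
R_ceramic-fibre blanket = L/(kA) = 0.1/(0.116×5.47) = 0.1576 K/W
R_outer film = 1/(h_o·A) = 1/(7.3×5.47) = 0.02504 K/W
R_total = 0.1826 K/W
Q = ΔT / R_total = 223 / 0.1826

Q ≈ 1220 W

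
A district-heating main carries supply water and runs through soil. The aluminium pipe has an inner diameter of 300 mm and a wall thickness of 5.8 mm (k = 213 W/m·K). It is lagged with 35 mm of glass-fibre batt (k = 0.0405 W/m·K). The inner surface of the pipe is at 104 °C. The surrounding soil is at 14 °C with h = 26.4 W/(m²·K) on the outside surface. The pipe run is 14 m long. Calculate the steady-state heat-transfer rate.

Q ≈ 1520 W

Treating each annulus and film as a series resistance:
R_aluminium pipe wall = ln(155.8/150)/(2π×213×14) = 2.025×10^-6 K/W
R_glass-fibre batt = ln(190.8/155.8)/(2π×0.0405×14) = 0.05688 K/W
R_outer film = 1/(h_o·2πr_oL) = 1/(26.4×2π×0.1908×14) = 0.002257 K/W
R_total = 0.05914 K/W
Q = ΔT/R_total = 90/0.05914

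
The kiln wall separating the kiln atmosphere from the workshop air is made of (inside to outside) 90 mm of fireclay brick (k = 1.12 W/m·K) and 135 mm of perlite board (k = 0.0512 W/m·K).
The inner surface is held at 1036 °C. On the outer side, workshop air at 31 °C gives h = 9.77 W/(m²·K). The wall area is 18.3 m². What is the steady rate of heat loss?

Q ≈ 6520 W

Treating each layer as a thermal resistance in series:
R_fireclay brick = L/(kA) = 0.09/(1.12×18.3) = 0.004391 K/W
R_perlite board = L/(kA) = 0.135/(0.0512×18.3) = 0.1441 K/W
R_outer film = 1/(h_o·A) = 1/(9.77×18.3) = 0.005593 K/W
R_total = 0.1541 K/W
Q = ΔT / R_total = 1005 / 0.1541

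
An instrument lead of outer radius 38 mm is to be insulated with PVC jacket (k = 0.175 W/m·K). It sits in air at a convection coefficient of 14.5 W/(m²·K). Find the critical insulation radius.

r_cr ≈ 12.1 mm

For a cylinder r_cr = k/h = 0.175/14.5
r_cr = 12.1 mm; since the bare radius (38 mm) is above r_cr, any added insulation will reduce heat loss.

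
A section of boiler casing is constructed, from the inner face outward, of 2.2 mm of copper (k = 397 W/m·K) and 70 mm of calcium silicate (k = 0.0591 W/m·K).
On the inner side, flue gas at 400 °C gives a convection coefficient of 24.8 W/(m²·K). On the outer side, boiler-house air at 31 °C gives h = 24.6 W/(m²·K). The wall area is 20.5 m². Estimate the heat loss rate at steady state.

Q ≈ 5980 W

Thermal resistances in series:
R_inner film = 1/(h_i·A) = 1/(24.8×20.5) = 0.001967 K/W
R_copper = L/(kA) = 0.0022/(397×20.5) = 2.703×10^-7 K/W
R_calcium silicate = L/(kA) = 0.07/(0.0591×20.5) = 0.05778 K/W
R_outer film = 1/(h_o·A) = 1/(24.6×20.5) = 0.001983 K/W
R_total = 0.06173 K/W
Q = ΔT / R_total = 369 / 0.06173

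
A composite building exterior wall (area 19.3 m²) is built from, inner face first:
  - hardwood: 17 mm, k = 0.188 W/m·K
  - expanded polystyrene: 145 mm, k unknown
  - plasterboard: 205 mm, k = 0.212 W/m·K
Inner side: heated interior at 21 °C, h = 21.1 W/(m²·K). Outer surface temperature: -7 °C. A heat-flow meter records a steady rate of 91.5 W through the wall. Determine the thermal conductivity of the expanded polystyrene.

Thermal resistances in series:
R_inner film = 1/(h_i·A) = 1/(21.1×19.3) = 0.002456 K/W
R_hardwood = L/(kA) = 0.017/(0.188×19.3) = 0.004685 K/W
R_plasterboard = L/(kA) = 0.205/(0.212×19.3) = 0.0501 K/W
Sum of known resistances R_other = 0.05724 K/W
Total R = ΔT/Q = 28/91.5 = 0.306 K/W
R_expanded polystyrene = R_total − R_other = 0.2488 K/W
k = L/(R·A) = 0.145/(0.2488×19.3)

k ≈ 0.0302 W/(m·K)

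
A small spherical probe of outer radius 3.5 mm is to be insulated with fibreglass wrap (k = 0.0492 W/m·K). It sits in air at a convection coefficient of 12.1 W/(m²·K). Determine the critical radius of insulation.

For a sphere r_cr = 2k/h = 2×0.0492/12.1
r_cr = 8.13 mm; since the bare radius (3.5 mm) is below r_cr, adding a thin layer of insulation will *increase* heat loss.

r_cr ≈ 8.13 mm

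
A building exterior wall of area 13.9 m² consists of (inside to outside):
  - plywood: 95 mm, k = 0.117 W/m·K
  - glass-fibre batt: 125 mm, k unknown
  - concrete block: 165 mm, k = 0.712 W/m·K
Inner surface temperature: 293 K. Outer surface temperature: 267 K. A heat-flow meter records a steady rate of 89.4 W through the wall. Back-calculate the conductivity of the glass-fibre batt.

k ≈ 0.0417 W/(m·K)

Series thermal resistances:
R_plywood = L/(kA) = 0.095/(0.117×13.9) = 0.05841 K/W
R_concrete block = L/(kA) = 0.165/(0.712×13.9) = 0.01667 K/W
Sum of known resistances R_other = 0.07509 K/W
Total R = ΔT/Q = 26/89.4 = 0.2908 K/W
R_glass-fibre batt = R_total − R_other = 0.2157 K/W
k = L/(R·A) = 0.125/(0.2157×13.9)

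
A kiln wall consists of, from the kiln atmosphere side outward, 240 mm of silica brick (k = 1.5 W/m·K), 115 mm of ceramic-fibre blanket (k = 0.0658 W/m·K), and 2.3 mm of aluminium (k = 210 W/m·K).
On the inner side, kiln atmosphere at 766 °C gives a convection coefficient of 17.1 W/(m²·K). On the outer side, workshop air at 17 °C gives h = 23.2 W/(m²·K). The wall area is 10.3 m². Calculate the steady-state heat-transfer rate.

Treating each layer as a thermal resistance in series:
R_inner film = 1/(h_i·A) = 1/(17.1×10.3) = 0.005678 K/W
R_silica brick = L/(kA) = 0.24/(1.5×10.3) = 0.01553 K/W
R_ceramic-fibre blanket = L/(kA) = 0.115/(0.0658×10.3) = 0.1697 K/W
R_aluminium = L/(kA) = 0.0023/(210×10.3) = 1.063×10^-6 K/W
R_outer film = 1/(h_o·A) = 1/(23.2×10.3) = 0.004185 K/W
R_total = 0.1951 K/W
Q = ΔT / R_total = 749 / 0.1951

Q ≈ 3840 W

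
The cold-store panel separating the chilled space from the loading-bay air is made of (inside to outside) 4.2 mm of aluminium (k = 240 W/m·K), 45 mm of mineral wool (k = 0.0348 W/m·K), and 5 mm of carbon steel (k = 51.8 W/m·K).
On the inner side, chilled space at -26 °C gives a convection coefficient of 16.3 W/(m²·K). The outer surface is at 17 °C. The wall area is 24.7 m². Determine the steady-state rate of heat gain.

Q ≈ 784 W

Series thermal resistances:
R_inner film = 1/(h_i·A) = 1/(16.3×24.7) = 0.002484 K/W
R_aluminium = L/(kA) = 0.0042/(240×24.7) = 7.085×10^-7 K/W
R_mineral wool = L/(kA) = 0.045/(0.0348×24.7) = 0.05235 K/W
R_carbon steel = L/(kA) = 0.005/(51.8×24.7) = 3.908×10^-6 K/W
R_total = 0.05484 K/W
Q = ΔT / R_total = 43 / 0.05484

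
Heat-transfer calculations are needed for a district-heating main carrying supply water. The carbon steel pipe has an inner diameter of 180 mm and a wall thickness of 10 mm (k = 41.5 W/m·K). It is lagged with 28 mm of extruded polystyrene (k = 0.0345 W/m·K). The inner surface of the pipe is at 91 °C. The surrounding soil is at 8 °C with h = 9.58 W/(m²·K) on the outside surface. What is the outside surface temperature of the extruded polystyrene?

Radial resistances (cylindrical: R_cond = ln(r_o/r_i)/(2πkL), R_conv = 1/(h·2πrL)):
R_carbon steel pipe wall = ln(100/90)/(2π×41.5×1) = 4.041×10^-4 K/W
R_extruded polystyrene = ln(128/100)/(2π×0.0345×1) = 1.139 K/W
R_outer film = 1/(h_o·2πr_oL) = 1/(9.58×2π×0.128×1) = 0.1298 K/W
R_total = 1.269 K/W
Q = ΔT/R_total = 83/1.269
Q = 65.4 W/m
T_interface = T_inner − Q·ΣR(inner→interface) = 91 − 65.4×1.139

T ≈ 16.5 °C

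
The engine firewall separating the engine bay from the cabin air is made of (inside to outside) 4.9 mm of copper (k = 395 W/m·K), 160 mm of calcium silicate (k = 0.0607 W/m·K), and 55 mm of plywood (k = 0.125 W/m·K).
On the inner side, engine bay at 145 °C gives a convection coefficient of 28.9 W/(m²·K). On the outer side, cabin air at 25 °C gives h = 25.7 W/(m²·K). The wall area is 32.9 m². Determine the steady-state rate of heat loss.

Thermal resistances in series:
R_inner film = 1/(h_i·A) = 1/(28.9×32.9) = 0.001052 K/W
R_copper = L/(kA) = 0.0049/(395×32.9) = 3.771×10^-7 K/W
R_calcium silicate = L/(kA) = 0.16/(0.0607×32.9) = 0.08012 K/W
R_plywood = L/(kA) = 0.055/(0.125×32.9) = 0.01337 K/W
R_outer film = 1/(h_o·A) = 1/(25.7×32.9) = 0.001183 K/W
R_total = 0.09573 K/W
Q = ΔT / R_total = 120 / 0.09573

Q ≈ 1250 W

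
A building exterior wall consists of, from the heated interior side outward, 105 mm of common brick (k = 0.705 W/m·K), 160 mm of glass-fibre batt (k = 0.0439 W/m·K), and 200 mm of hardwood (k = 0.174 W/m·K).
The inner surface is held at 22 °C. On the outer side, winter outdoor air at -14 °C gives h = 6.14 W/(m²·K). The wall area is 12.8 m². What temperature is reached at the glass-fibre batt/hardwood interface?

T ≈ -4.75 °C

Treating each layer as a thermal resistance in series:
R_common brick = L/(kA) = 0.105/(0.705×12.8) = 0.01164 K/W
R_glass-fibre batt = L/(kA) = 0.16/(0.0439×12.8) = 0.2847 K/W
R_hardwood = L/(kA) = 0.2/(0.174×12.8) = 0.0898 K/W
R_outer film = 1/(h_o·A) = 1/(6.14×12.8) = 0.01272 K/W
R_total = 0.3989 K/W;  Q = ΔT/R_total = 36/0.3989 = 90.25 W
T_interface = T_inner − Q·ΣR(inner→interface) = 22 − 90.2×0.2964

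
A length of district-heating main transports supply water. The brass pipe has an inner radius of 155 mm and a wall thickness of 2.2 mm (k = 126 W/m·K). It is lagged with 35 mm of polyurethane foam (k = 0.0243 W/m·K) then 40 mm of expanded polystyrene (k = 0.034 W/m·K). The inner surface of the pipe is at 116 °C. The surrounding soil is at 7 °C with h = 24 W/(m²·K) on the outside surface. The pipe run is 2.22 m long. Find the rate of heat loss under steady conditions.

Treating each annulus and film as a series resistance:
R_brass pipe wall = ln(157.2/155)/(2π×126×2.22) = 8.019×10^-6 K/W
R_polyurethane foam = ln(192.2/157.2)/(2π×0.0243×2.22) = 0.5931 K/W
R_expanded polystyrene = ln(232.2/192.2)/(2π×0.034×2.22) = 0.3987 K/W
R_outer film = 1/(h_o·2πr_oL) = 1/(24×2π×0.2322×2.22) = 0.01286 K/W
R_total = 1.005 K/W
Q = ΔT/R_total = 109/1.005

Q ≈ 109 W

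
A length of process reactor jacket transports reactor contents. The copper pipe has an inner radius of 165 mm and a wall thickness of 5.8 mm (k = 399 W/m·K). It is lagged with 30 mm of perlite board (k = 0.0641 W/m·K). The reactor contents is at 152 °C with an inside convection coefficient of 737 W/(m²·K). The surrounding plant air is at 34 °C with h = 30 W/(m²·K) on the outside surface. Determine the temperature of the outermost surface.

For a radial system each layer contributes R = ln(r_out/r_in)/(2πkL); films add R = 1/(hA).
R_inner film = 1/(h_i·2πr₁L) = 1/(737×2π×0.165×1) = 0.001309 K/W
R_copper pipe wall = ln(170.8/165)/(2π×399×1) = 1.378×10^-5 K/W
R_perlite board = ln(200.8/170.8)/(2π×0.0641×1) = 0.4018 K/W
R_outer film = 1/(h_o·2πr_oL) = 1/(30×2π×0.2008×1) = 0.02642 K/W
R_total = 0.4295 K/W
Q = ΔT/R_total = 118/0.4295
Q = 275 W/m
T_interface = T_inner − Q·ΣR(inner→interface) = 152 − 275×0.4031

T ≈ 41.3 °C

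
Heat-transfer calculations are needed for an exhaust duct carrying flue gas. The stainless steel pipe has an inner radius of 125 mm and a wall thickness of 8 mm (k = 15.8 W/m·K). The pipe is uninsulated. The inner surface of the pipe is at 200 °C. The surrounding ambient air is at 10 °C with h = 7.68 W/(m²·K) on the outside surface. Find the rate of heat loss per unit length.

Cylindrical conduction, so R = ln(r₂/r₁)/(2πkL) per layer, in series:
R_stainless steel pipe wall = ln(133/125)/(2π×15.8×1) = 6.249×10^-4 K/W
R_outer film = 1/(h_o·2πr_oL) = 1/(7.68×2π×0.133×1) = 0.1558 K/W
R_total = 0.1564 K/W
Q = ΔT/R_total = 190/0.1564

q′ ≈ 1210 W/m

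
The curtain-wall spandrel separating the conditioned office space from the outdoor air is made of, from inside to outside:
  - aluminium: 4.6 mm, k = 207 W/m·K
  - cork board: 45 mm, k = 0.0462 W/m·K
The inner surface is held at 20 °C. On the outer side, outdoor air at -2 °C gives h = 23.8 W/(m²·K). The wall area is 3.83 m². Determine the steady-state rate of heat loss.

Q ≈ 82.9 W

Using the resistance-network approach (series):
R_aluminium = L/(kA) = 0.0046/(207×3.83) = 5.802×10^-6 K/W
R_cork board = L/(kA) = 0.045/(0.0462×3.83) = 0.2543 K/W
R_outer film = 1/(h_o·A) = 1/(23.8×3.83) = 0.01097 K/W
R_total = 0.2653 K/W
Q = ΔT / R_total = 22 / 0.2653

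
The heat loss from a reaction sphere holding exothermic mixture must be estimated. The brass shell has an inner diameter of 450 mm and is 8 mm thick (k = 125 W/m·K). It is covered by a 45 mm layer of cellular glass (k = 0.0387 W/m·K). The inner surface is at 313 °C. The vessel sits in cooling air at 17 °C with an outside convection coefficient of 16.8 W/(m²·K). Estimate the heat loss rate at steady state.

Each spherical layer contributes R = (1/r_i − 1/r_o)/(4πk):
R_brass shell = (1/0.225 − 1/0.233)/(4π×125) = 9.715×10^-5 K/W
R_cellular glass = (1/0.233 − 1/0.278)/(4π×0.0387) = 1.429 K/W
R_outer film = 1/(h·4πr_o²) = 1/(16.8×4π×0.278²) = 0.06129 K/W
R_total = 1.49 K/W
Q = ΔT/R_total = 296/1.49

Q ≈ 199 W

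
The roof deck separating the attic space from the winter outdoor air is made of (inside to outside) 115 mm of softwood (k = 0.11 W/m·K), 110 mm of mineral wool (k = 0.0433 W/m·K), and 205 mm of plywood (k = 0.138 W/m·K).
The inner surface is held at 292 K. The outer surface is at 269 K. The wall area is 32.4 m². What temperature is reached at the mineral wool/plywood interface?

Using the resistance-network approach (series):
R_softwood = L/(kA) = 0.115/(0.11×32.4) = 0.03227 K/W
R_mineral wool = L/(kA) = 0.11/(0.0433×32.4) = 0.07841 K/W
R_plywood = L/(kA) = 0.205/(0.138×32.4) = 0.04585 K/W
R_total = 0.1565 K/W;  Q = ΔT/R_total = 23/0.1565 = 146.9 W
T_interface = T_inner − Q·ΣR(inner→interface) = 292 − 147×0.1107

T ≈ 276 K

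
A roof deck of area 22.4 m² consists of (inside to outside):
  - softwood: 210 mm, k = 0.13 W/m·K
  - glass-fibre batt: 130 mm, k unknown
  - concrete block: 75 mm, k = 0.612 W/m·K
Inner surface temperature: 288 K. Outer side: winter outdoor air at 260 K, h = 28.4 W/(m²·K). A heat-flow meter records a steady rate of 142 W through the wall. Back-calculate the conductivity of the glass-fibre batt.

k ≈ 0.0492 W/(m·K)

Model the wall as resistances in series:
R_softwood = L/(kA) = 0.21/(0.13×22.4) = 0.07212 K/W
R_concrete block = L/(kA) = 0.075/(0.612×22.4) = 0.005471 K/W
R_outer film = 1/(h_o·A) = 1/(28.4×22.4) = 0.001572 K/W
Sum of known resistances R_other = 0.07916 K/W
Total R = ΔT/Q = 28/142 = 0.1972 K/W
R_glass-fibre batt = R_total − R_other = 0.118 K/W
k = L/(R·A) = 0.13/(0.118×22.4)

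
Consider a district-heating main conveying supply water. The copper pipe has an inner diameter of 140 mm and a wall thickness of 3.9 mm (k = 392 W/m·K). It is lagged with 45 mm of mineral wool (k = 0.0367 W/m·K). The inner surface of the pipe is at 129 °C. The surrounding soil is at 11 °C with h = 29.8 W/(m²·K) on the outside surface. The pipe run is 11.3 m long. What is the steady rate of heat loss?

Per-layer cylindrical resistances, series-summed:
R_copper pipe wall = ln(73.9/70)/(2π×392×11.3) = 1.948×10^-6 K/W
R_mineral wool = ln(118.9/73.9)/(2π×0.0367×11.3) = 0.1825 K/W
R_outer film = 1/(h_o·2πr_oL) = 1/(29.8×2π×0.1189×11.3) = 0.003975 K/W
R_total = 0.1865 K/W
Q = ΔT/R_total = 118/0.1865

Q ≈ 633 W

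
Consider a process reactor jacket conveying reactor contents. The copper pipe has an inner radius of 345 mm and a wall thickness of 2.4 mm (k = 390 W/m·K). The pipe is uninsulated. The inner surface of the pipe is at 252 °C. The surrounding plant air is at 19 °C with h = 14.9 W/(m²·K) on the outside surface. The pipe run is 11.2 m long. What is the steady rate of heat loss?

Treating each annulus and film as a series resistance:
R_copper pipe wall = ln(347.4/345)/(2π×390×11.2) = 2.526×10^-7 K/W
R_outer film = 1/(h_o·2πr_oL) = 1/(14.9×2π×0.3474×11.2) = 0.002745 K/W
R_total = 0.002746 K/W
Q = ΔT/R_total = 233/0.002746

Q ≈ 84900 W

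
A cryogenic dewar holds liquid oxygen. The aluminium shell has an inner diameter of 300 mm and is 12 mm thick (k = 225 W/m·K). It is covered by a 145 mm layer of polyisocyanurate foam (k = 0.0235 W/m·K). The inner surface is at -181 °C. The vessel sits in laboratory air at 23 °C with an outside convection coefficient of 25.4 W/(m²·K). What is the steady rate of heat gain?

Spherical conduction: R = (1/r_in − 1/r_out)/(4πk) per layer; series-sum.
R_aluminium shell = (1/0.15 − 1/0.162)/(4π×225) = 1.747×10^-4 K/W
R_polyisocyanurate foam = (1/0.162 − 1/0.307)/(4π×0.0235) = 9.873 K/W
R_outer film = 1/(h·4πr_o²) = 1/(25.4×4π×0.307²) = 0.03324 K/W
R_total = 9.906 K/W
Q = ΔT/R_total = 204/9.906

Q ≈ 20.6 W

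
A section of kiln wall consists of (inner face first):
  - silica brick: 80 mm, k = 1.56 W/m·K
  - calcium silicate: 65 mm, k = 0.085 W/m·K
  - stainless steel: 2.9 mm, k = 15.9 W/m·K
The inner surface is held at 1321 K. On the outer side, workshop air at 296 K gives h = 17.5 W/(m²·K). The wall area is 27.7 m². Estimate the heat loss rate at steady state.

Using the resistance-network approach (series):
R_silica brick = L/(kA) = 0.08/(1.56×27.7) = 0.001851 K/W
R_calcium silicate = L/(kA) = 0.065/(0.085×27.7) = 0.02761 K/W
R_stainless steel = L/(kA) = 0.0029/(15.9×27.7) = 6.584×10^-6 K/W
R_outer film = 1/(h_o·A) = 1/(17.5×27.7) = 0.002063 K/W
R_total = 0.03153 K/W
Q = ΔT / R_total = 1025 / 0.03153

Q ≈ 32500 W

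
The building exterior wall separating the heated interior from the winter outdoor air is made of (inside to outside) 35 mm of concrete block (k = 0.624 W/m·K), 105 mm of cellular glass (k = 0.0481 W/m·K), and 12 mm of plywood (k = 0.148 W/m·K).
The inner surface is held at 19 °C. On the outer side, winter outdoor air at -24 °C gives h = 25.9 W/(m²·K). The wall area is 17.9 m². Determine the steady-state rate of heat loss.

Q ≈ 326 W

Model the wall as resistances in series:
R_concrete block = L/(kA) = 0.035/(0.624×17.9) = 0.003134 K/W
R_cellular glass = L/(kA) = 0.105/(0.0481×17.9) = 0.122 K/W
R_plywood = L/(kA) = 0.012/(0.148×17.9) = 0.00453 K/W
R_outer film = 1/(h_o·A) = 1/(25.9×17.9) = 0.002157 K/W
R_total = 0.1318 K/W
Q = ΔT / R_total = 43 / 0.1318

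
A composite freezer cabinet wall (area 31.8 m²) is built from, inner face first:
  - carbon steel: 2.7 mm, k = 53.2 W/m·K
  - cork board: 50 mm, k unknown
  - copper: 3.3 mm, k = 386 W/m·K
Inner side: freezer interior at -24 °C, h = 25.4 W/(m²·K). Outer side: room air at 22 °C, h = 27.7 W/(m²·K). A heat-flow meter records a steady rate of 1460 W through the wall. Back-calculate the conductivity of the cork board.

Model the wall as resistances in series:
R_inner film = 1/(h_i·A) = 1/(25.4×31.8) = 0.001238 K/W
R_carbon steel = L/(kA) = 0.0027/(53.2×31.8) = 1.596×10^-6 K/W
R_copper = L/(kA) = 0.0033/(386×31.8) = 2.688×10^-7 K/W
R_outer film = 1/(h_o·A) = 1/(27.7×31.8) = 0.001135 K/W
Sum of known resistances R_other = 0.002375 K/W
Total R = ΔT/Q = 46/1460 = 0.03151 K/W
R_cork board = R_total − R_other = 0.02913 K/W
k = L/(R·A) = 0.05/(0.02913×31.8)

k ≈ 0.054 W/(m·K)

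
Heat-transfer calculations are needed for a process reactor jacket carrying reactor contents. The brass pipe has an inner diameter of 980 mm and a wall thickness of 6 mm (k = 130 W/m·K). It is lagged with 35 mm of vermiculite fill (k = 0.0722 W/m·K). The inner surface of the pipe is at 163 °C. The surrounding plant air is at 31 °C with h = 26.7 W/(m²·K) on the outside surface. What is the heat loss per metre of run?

q′ ≈ 817 W/m

Treating each annulus and film as a series resistance:
R_brass pipe wall = ln(496/490)/(2π×130×1) = 1.49×10^-5 K/W
R_vermiculite fill = ln(531/496)/(2π×0.0722×1) = 0.1503 K/W
R_outer film = 1/(h_o·2πr_oL) = 1/(26.7×2π×0.531×1) = 0.01123 K/W
R_total = 0.1615 K/W
Q = ΔT/R_total = 132/0.1615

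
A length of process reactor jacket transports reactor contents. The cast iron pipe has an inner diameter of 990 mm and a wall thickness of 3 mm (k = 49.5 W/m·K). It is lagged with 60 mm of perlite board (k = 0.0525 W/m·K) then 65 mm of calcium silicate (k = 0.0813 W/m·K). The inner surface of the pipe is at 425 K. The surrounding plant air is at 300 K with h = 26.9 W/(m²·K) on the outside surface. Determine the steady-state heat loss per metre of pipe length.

Per-layer cylindrical resistances, series-summed:
R_cast iron pipe wall = ln(498/495)/(2π×49.5×1) = 1.943×10^-5 K/W
R_perlite board = ln(558/498)/(2π×0.0525×1) = 0.3449 K/W
R_calcium silicate = ln(623/558)/(2π×0.0813×1) = 0.2157 K/W
R_outer film = 1/(h_o·2πr_oL) = 1/(26.9×2π×0.623×1) = 0.009497 K/W
R_total = 0.5701 K/W
Q = ΔT/R_total = 125/0.5701

q′ ≈ 219 W/m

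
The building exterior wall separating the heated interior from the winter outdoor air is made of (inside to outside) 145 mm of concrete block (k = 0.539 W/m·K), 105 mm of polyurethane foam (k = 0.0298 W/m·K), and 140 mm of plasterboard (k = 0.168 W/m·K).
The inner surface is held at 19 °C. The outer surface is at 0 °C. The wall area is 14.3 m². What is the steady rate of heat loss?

Q ≈ 58.7 W

Using the resistance-network approach (series):
R_concrete block = L/(kA) = 0.145/(0.539×14.3) = 0.01881 K/W
R_polyurethane foam = L/(kA) = 0.105/(0.0298×14.3) = 0.2464 K/W
R_plasterboard = L/(kA) = 0.14/(0.168×14.3) = 0.05828 K/W
R_total = 0.3235 K/W
Q = ΔT / R_total = 19 / 0.3235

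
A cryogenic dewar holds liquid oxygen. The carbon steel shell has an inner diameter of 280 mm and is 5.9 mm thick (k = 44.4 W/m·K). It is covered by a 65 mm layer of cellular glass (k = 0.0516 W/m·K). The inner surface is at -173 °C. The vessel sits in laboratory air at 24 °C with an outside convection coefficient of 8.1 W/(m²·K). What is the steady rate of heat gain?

Spherical conduction: R = (1/r_in − 1/r_out)/(4πk) per layer; series-sum.
R_carbon steel shell = (1/0.14 − 1/0.1459)/(4π×44.4) = 5.177×10^-4 K/W
R_cellular glass = (1/0.1459 − 1/0.2109)/(4π×0.0516) = 3.258 K/W
R_outer film = 1/(h·4πr_o²) = 1/(8.1×4π×0.2109²) = 0.2209 K/W
R_total = 3.479 K/W
Q = ΔT/R_total = 197/3.479

Q ≈ 56.6 W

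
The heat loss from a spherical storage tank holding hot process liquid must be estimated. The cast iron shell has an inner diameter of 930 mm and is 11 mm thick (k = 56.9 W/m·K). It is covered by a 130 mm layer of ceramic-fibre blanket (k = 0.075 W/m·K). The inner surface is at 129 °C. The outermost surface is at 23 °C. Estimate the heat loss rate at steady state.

Radial (spherical) resistances in series:
R_cast iron shell = (1/0.465 − 1/0.476)/(4π×56.9) = 6.95×10^-5 K/W
R_ceramic-fibre blanket = (1/0.476 − 1/0.606)/(4π×0.075) = 0.4782 K/W
R_total = 0.4783 K/W
Q = ΔT/R_total = 106/0.4783

Q ≈ 222 W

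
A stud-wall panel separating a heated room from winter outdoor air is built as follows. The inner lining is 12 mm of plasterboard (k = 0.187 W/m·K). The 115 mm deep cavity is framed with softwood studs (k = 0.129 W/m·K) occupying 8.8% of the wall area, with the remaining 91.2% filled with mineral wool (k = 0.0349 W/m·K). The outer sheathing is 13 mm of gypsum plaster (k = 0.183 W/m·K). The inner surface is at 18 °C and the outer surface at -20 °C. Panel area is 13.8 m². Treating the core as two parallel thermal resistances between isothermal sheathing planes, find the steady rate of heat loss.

Q ≈ 187 W

Sheathing layers in series; stud and cavity paths in parallel between them.
R_inner = 0.012/(0.187×13.8) = 0.00465 K/W
R_stud  = 0.115/(0.129×0.088×13.8) = 0.7341 K/W
R_cav   = 0.115/(0.0349×0.912×13.8) = 0.2618 K/W
1/R_core = 1/R_stud + 1/R_cav → R_core = 0.193 K/W
R_outer = 0.013/(0.183×13.8) = 0.005148 K/W
R_total = 0.2028 K/W
Q = ΔT/R_total = 38/0.2028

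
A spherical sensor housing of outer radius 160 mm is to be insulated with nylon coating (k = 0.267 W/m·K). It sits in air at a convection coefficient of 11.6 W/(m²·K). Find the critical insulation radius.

r_cr ≈ 46 mm

For a sphere r_cr = 2k/h = 2×0.267/11.6
r_cr = 46 mm; since the bare radius (160 mm) is above r_cr, any added insulation will reduce heat loss.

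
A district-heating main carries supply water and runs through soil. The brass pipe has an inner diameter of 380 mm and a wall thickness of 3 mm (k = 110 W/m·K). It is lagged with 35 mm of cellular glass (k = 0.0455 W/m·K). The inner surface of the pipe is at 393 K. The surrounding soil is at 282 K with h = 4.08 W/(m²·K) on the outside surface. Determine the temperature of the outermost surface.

Radial resistances (cylindrical: R_cond = ln(r_o/r_i)/(2πkL), R_conv = 1/(h·2πrL)):
R_brass pipe wall = ln(193/190)/(2π×110×1) = 2.267×10^-5 K/W
R_cellular glass = ln(228/193)/(2π×0.0455×1) = 0.5829 K/W
R_outer film = 1/(h_o·2πr_oL) = 1/(4.08×2π×0.228×1) = 0.1711 K/W
R_total = 0.7541 K/W
Q = ΔT/R_total = 111/0.7541
Q = 147 W/m
T_interface = T_inner − Q·ΣR(inner→interface) = 393 − 147×0.583

T ≈ 307 K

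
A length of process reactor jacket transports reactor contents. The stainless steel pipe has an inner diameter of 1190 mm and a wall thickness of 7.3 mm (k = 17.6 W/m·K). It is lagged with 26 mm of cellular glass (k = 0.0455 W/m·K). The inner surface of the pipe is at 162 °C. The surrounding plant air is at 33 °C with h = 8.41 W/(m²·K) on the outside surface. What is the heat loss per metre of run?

Radial resistances (cylindrical: R_cond = ln(r_o/r_i)/(2πkL), R_conv = 1/(h·2πrL)):
R_stainless steel pipe wall = ln(602.3/595)/(2π×17.6×1) = 1.103×10^-4 K/W
R_cellular glass = ln(628.3/602.3)/(2π×0.0455×1) = 0.1478 K/W
R_outer film = 1/(h_o·2πr_oL) = 1/(8.41×2π×0.6283×1) = 0.03012 K/W
R_total = 0.1781 K/W
Q = ΔT/R_total = 129/0.1781

q′ ≈ 724 W/m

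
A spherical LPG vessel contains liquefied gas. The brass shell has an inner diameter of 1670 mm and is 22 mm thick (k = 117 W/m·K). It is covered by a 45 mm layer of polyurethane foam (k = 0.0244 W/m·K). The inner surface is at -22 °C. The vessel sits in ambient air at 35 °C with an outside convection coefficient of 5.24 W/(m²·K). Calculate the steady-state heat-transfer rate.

Q ≈ 273 W

Each spherical layer contributes R = (1/r_i − 1/r_o)/(4πk):
R_brass shell = (1/0.835 − 1/0.857)/(4π×117) = 2.091×10^-5 K/W
R_polyurethane foam = (1/0.857 − 1/0.902)/(4π×0.0244) = 0.1899 K/W
R_outer film = 1/(h·4πr_o²) = 1/(5.24×4π×0.902²) = 0.01867 K/W
R_total = 0.2085 K/W
Q = ΔT/R_total = 57/0.2085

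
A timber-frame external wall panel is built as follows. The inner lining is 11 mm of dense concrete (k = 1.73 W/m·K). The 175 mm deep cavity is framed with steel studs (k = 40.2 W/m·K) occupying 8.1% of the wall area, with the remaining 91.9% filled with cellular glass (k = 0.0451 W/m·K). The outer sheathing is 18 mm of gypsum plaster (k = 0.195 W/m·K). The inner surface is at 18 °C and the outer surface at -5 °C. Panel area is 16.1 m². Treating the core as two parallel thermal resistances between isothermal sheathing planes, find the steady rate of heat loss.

Q ≈ 2440 W

Sheathing layers in series; stud and cavity paths in parallel between them.
R_inner = 0.011/(1.73×16.1) = 3.949×10^-4 K/W
R_stud  = 0.175/(40.2×0.081×16.1) = 0.003338 K/W
R_cav   = 0.175/(0.0451×0.919×16.1) = 0.2623 K/W
1/R_core = 1/R_stud + 1/R_cav → R_core = 0.003296 K/W
R_outer = 0.018/(0.195×16.1) = 0.005733 K/W
R_total = 0.009424 K/W
Q = ΔT/R_total = 23/0.009424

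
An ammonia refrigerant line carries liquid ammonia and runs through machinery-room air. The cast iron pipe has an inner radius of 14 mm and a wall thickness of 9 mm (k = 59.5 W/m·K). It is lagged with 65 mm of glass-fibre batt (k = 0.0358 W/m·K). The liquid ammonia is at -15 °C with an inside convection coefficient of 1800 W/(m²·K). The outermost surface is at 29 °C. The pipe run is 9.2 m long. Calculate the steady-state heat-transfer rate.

Q ≈ 67.8 W

Treating each annulus and film as a series resistance:
R_inner film = 1/(h_i·2πr₁L) = 1/(1800×2π×0.014×9.2) = 6.865×10^-4 K/W
R_cast iron pipe wall = ln(23/14)/(2π×59.5×9.2) = 1.443×10^-4 K/W
R_glass-fibre batt = ln(88/23)/(2π×0.0358×9.2) = 0.6484 K/W
R_total = 0.6492 K/W
Q = ΔT/R_total = 44/0.6492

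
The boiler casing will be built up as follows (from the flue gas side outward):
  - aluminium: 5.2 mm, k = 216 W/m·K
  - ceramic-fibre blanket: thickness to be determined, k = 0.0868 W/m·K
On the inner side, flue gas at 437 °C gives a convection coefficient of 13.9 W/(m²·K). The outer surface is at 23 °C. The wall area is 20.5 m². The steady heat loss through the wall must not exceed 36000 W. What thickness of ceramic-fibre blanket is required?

Series thermal resistances:
R_inner film = 1/(h_i·A) = 1/(13.9×20.5) = 0.003509 K/W
R_aluminium = L/(kA) = 0.0052/(216×20.5) = 1.174×10^-6 K/W
Sum of the known resistances R_other = 0.003511 K/W
Required total resistance R_tot = ΔT/Q_allow = 414/36000 = 0.0115 K/W
R_ceramic-fibre blanket = R_tot − R_other = 0.007989 K/W
L = R·k·A = 0.007989×0.0868×20.5

L ≈ 14.2 mm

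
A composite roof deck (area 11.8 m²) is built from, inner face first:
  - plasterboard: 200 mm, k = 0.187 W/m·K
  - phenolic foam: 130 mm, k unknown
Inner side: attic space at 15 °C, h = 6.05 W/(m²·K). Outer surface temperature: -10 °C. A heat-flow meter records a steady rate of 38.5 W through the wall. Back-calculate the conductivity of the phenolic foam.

k ≈ 0.0202 W/(m·K)

Series thermal resistances:
R_inner film = 1/(h_i·A) = 1/(6.05×11.8) = 0.01401 K/W
R_plasterboard = L/(kA) = 0.2/(0.187×11.8) = 0.09064 K/W
Sum of known resistances R_other = 0.1046 K/W
Total R = ΔT/Q = 25/38.5 = 0.6494 K/W
R_phenolic foam = R_total − R_other = 0.5447 K/W
k = L/(R·A) = 0.13/(0.5447×11.8)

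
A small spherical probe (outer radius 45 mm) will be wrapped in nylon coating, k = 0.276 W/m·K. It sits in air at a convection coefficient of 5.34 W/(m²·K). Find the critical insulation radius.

For a sphere r_cr = 2k/h = 2×0.276/5.34
r_cr = 103 mm; since the bare radius (45 mm) is below r_cr, adding a thin layer of insulation will *increase* heat loss.

r_cr ≈ 103 mm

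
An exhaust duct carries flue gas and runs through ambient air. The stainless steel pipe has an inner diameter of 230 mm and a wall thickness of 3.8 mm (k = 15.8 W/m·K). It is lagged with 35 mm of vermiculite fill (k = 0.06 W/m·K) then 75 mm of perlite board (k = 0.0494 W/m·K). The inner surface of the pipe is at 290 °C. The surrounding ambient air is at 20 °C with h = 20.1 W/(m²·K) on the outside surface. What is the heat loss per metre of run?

Per-layer cylindrical resistances, series-summed:
R_stainless steel pipe wall = ln(118.8/115)/(2π×15.8×1) = 3.275×10^-4 K/W
R_vermiculite fill = ln(153.8/118.8)/(2π×0.06×1) = 0.6849 K/W
R_perlite board = ln(228.8/153.8)/(2π×0.0494×1) = 1.28 K/W
R_outer film = 1/(h_o·2πr_oL) = 1/(20.1×2π×0.2288×1) = 0.03461 K/W
R_total = 2 K/W
Q = ΔT/R_total = 270/2

q′ ≈ 135 W/m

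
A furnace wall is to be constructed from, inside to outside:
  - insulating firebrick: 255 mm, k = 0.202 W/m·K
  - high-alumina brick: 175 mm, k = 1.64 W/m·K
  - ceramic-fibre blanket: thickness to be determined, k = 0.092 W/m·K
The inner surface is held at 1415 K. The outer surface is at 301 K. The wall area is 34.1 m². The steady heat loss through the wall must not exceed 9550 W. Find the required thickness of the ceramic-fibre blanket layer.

Series thermal resistances:
R_insulating firebrick = L/(kA) = 0.255/(0.202×34.1) = 0.03702 K/W
R_high-alumina brick = L/(kA) = 0.175/(1.64×34.1) = 0.003129 K/W
Sum of the known resistances R_other = 0.04015 K/W
Required total resistance R_tot = ΔT/Q_allow = 1114/9550 = 0.1166 K/W
R_ceramic-fibre blanket = R_tot − R_other = 0.0765 K/W
L = R·k·A = 0.0765×0.092×34.1

L ≈ 240 mm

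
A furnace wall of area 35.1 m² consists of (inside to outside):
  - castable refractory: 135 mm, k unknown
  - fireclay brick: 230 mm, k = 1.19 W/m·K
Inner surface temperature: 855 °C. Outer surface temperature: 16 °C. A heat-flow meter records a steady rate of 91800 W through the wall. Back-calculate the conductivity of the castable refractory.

Model the wall as resistances in series:
R_fireclay brick = L/(kA) = 0.23/(1.19×35.1) = 0.005506 K/W
Sum of known resistances R_other = 0.005506 K/W
Total R = ΔT/Q = 839/91800 = 0.009139 K/W
R_castable refractory = R_total − R_other = 0.003633 K/W
k = L/(R·A) = 0.135/(0.003633×35.1)

k ≈ 1.06 W/(m·K)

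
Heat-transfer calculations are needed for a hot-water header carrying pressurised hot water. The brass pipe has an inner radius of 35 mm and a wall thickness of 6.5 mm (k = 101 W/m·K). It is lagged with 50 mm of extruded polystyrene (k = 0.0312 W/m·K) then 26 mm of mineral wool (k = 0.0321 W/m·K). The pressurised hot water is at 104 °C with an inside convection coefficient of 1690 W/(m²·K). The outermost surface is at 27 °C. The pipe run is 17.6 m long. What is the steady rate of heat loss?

Q ≈ 257 W

Treating each annulus and film as a series resistance:
R_inner film = 1/(h_i·2πr₁L) = 1/(1690×2π×0.035×17.6) = 1.529×10^-4 K/W
R_brass pipe wall = ln(41.5/35)/(2π×101×17.6) = 1.525×10^-5 K/W
R_extruded polystyrene = ln(91.5/41.5)/(2π×0.0312×17.6) = 0.2292 K/W
R_mineral wool = ln(117.5/91.5)/(2π×0.0321×17.6) = 0.07046 K/W
R_total = 0.2998 K/W
Q = ΔT/R_total = 77/0.2998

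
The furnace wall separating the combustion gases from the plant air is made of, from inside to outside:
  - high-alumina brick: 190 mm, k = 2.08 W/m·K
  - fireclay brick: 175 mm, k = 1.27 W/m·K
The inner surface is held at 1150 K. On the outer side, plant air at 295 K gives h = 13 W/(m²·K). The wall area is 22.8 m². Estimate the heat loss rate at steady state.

Treating each layer as a thermal resistance in series:
R_high-alumina brick = L/(kA) = 0.19/(2.08×22.8) = 0.004006 K/W
R_fireclay brick = L/(kA) = 0.175/(1.27×22.8) = 0.006044 K/W
R_outer film = 1/(h_o·A) = 1/(13×22.8) = 0.003374 K/W
R_total = 0.01342 K/W
Q = ΔT / R_total = 855 / 0.01342

Q ≈ 63700 W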